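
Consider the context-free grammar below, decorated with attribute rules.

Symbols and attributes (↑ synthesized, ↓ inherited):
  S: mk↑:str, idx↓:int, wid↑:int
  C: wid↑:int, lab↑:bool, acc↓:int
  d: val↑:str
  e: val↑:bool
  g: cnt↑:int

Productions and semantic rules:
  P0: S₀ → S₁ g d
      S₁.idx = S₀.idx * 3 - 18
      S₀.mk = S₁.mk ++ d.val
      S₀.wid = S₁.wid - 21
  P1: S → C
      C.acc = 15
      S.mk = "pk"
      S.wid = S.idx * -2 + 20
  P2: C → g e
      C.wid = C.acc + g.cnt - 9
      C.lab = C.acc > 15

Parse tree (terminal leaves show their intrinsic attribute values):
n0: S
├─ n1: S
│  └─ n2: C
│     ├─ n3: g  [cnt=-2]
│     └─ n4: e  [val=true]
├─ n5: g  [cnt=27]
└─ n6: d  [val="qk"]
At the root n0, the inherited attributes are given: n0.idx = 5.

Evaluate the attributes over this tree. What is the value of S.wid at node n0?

5

1. n0.idx = 5  [given at root]
2. n1.idx = -3  [S₀.idx * 3 - 18]
3. n2.acc = 15  [15]
4. n3.cnt = -2  [terminal]
5. n4.val = true  [terminal]
6. n2.wid = 4  [C.acc + g.cnt - 9]
7. n2.lab = false  [C.acc > 15]
8. n1.mk = "pk"  ["pk"]
9. n1.wid = 26  [S.idx * -2 + 20]
10. n5.cnt = 27  [terminal]
11. n6.val = "qk"  [terminal]
12. n0.mk = "pkqk"  [S₁.mk ++ d.val]
13. n0.wid = 5  [S₁.wid - 21]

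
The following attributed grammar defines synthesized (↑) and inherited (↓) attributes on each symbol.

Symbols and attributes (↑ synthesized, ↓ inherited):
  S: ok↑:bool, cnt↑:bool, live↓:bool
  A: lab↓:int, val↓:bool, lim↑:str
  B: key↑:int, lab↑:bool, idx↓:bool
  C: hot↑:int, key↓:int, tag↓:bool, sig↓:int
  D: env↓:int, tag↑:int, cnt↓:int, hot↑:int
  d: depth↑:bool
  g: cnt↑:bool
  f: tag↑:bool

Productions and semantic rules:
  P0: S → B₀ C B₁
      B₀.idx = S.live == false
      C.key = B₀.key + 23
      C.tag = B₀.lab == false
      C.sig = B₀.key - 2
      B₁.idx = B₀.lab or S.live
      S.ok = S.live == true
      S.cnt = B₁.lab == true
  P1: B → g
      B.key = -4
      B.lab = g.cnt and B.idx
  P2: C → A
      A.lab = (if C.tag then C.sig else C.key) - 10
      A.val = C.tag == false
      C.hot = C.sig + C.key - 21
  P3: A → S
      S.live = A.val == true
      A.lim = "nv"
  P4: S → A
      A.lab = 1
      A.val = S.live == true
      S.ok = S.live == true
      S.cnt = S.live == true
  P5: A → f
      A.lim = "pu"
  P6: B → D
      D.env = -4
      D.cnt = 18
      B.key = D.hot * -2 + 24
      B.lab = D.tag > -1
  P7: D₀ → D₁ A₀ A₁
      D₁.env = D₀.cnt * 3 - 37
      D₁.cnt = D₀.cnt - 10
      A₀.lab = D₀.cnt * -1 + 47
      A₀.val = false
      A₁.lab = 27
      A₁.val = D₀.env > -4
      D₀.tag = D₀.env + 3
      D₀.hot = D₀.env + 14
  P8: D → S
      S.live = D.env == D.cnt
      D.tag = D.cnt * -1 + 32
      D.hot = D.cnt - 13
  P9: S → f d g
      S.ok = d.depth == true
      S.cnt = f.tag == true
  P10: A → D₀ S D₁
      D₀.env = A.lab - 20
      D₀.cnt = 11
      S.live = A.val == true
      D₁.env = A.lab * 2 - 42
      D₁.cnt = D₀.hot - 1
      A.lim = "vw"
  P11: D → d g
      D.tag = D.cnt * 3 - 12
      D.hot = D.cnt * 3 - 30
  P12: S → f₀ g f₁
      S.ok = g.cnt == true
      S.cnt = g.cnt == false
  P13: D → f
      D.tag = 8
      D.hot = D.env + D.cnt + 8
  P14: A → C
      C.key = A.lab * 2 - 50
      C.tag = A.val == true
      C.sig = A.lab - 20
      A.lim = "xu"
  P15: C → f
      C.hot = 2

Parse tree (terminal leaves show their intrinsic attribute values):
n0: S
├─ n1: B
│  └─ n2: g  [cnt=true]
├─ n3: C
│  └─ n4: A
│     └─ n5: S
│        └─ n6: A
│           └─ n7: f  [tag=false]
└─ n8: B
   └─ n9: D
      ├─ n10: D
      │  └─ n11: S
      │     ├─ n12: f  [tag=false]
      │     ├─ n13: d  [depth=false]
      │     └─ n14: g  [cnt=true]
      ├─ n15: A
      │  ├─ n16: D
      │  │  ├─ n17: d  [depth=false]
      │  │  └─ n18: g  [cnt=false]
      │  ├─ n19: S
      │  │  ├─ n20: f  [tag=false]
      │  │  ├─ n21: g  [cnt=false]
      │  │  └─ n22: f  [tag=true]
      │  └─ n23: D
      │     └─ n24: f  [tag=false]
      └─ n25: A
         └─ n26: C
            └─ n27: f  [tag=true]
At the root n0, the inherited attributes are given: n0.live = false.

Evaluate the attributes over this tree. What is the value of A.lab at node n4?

1. n0.live = false  [given at root]
2. n1.idx = true  [S.live == false]
3. n2.cnt = true  [terminal]
4. n1.key = -4  [-4]
5. n1.lab = true  [g.cnt and B.idx]
6. n3.key = 19  [B₀.key + 23]
7. n3.tag = false  [B₀.lab == false]
8. n3.sig = -6  [B₀.key - 2]
9. n4.lab = 9  [(if C.tag then C.sig else C.key) - 10]
10. n4.val = true  [C.tag == false]
11. n5.live = true  [A.val == true]
12. n6.lab = 1  [1]
13. n6.val = true  [S.live == true]
14. n7.tag = false  [terminal]
15. n6.lim = "pu"  ["pu"]
16. n5.ok = true  [S.live == true]
17. n5.cnt = true  [S.live == true]
18. n4.lim = "nv"  ["nv"]
19. n3.hot = -8  [C.sig + C.key - 21]
20. n8.idx = true  [B₀.lab or S.live]
21. n9.env = -4  [-4]
22. n9.cnt = 18  [18]
23. n10.env = 17  [D₀.cnt * 3 - 37]
24. n10.cnt = 8  [D₀.cnt - 10]
25. n11.live = false  [D.env == D.cnt]
26. n12.tag = false  [terminal]
27. n13.depth = false  [terminal]
28. n14.cnt = true  [terminal]
29. n11.ok = false  [d.depth == true]
30. n11.cnt = false  [f.tag == true]
31. n10.tag = 24  [D.cnt * -1 + 32]
32. n10.hot = -5  [D.cnt - 13]
33. n15.lab = 29  [D₀.cnt * -1 + 47]
34. n15.val = false  [false]
35. n16.env = 9  [A.lab - 20]
36. n16.cnt = 11  [11]
37. n17.depth = false  [terminal]
38. n18.cnt = false  [terminal]
39. n16.tag = 21  [D.cnt * 3 - 12]
40. n16.hot = 3  [D.cnt * 3 - 30]
41. n19.live = false  [A.val == true]
42. n20.tag = false  [terminal]
43. n21.cnt = false  [terminal]
44. n22.tag = true  [terminal]
45. n19.ok = false  [g.cnt == true]
46. n19.cnt = true  [g.cnt == false]
47. n23.env = 16  [A.lab * 2 - 42]
48. n23.cnt = 2  [D₀.hot - 1]
49. n24.tag = false  [terminal]
50. n23.tag = 8  [8]
51. n23.hot = 26  [D.env + D.cnt + 8]
52. n15.lim = "vw"  ["vw"]
53. n25.lab = 27  [27]
54. n25.val = false  [D₀.env > -4]
55. n26.key = 4  [A.lab * 2 - 50]
56. n26.tag = false  [A.val == true]
57. n26.sig = 7  [A.lab - 20]
58. n27.tag = true  [terminal]
59. n26.hot = 2  [2]
60. n25.lim = "xu"  ["xu"]
61. n9.tag = -1  [D₀.env + 3]
62. n9.hot = 10  [D₀.env + 14]
63. n8.key = 4  [D.hot * -2 + 24]
64. n8.lab = false  [D.tag > -1]
65. n0.ok = false  [S.live == true]
66. n0.cnt = false  [B₁.lab == true]

9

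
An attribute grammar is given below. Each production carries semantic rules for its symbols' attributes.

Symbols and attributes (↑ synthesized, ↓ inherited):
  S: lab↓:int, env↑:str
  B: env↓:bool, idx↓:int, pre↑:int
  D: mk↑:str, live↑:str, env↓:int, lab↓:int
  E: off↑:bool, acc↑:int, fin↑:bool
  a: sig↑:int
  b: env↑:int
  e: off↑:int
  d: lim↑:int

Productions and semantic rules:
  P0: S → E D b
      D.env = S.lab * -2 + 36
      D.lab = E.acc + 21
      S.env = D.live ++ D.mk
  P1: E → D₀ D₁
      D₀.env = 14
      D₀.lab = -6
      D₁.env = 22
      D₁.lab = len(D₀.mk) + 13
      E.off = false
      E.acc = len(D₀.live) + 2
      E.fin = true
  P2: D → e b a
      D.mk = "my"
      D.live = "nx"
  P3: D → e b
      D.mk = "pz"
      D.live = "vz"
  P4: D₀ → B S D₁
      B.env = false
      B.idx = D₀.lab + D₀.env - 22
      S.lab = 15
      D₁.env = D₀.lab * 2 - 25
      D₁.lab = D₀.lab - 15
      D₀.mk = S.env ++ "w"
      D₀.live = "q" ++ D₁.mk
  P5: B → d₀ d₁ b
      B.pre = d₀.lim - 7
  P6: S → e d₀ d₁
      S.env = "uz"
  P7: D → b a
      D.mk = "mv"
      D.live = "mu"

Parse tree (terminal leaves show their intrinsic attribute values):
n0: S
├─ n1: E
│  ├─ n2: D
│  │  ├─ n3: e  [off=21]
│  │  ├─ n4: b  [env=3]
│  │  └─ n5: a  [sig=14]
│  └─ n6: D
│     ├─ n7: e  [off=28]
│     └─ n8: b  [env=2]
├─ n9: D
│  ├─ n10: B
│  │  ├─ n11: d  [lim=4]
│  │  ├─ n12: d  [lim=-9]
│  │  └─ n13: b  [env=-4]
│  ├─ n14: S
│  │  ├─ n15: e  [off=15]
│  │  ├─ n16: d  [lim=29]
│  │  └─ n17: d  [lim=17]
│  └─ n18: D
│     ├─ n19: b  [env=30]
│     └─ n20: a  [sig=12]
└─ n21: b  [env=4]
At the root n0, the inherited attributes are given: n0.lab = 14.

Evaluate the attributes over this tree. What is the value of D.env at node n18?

1. n0.lab = 14  [given at root]
2. n2.env = 14  [14]
3. n2.lab = -6  [-6]
4. n3.off = 21  [terminal]
5. n4.env = 3  [terminal]
6. n5.sig = 14  [terminal]
7. n2.mk = "my"  ["my"]
8. n2.live = "nx"  ["nx"]
9. n6.env = 22  [22]
10. n6.lab = 15  [len(D₀.mk) + 13]
11. n7.off = 28  [terminal]
12. n8.env = 2  [terminal]
13. n6.mk = "pz"  ["pz"]
14. n6.live = "vz"  ["vz"]
15. n1.off = false  [false]
16. n1.acc = 4  [len(D₀.live) + 2]
17. n1.fin = true  [true]
18. n9.env = 8  [S.lab * -2 + 36]
19. n9.lab = 25  [E.acc + 21]
20. n10.env = false  [false]
21. n10.idx = 11  [D₀.lab + D₀.env - 22]
22. n11.lim = 4  [terminal]
23. n12.lim = -9  [terminal]
24. n13.env = -4  [terminal]
25. n10.pre = -3  [d₀.lim - 7]
26. n14.lab = 15  [15]
27. n15.off = 15  [terminal]
28. n16.lim = 29  [terminal]
29. n17.lim = 17  [terminal]
30. n14.env = "uz"  ["uz"]
31. n18.env = 25  [D₀.lab * 2 - 25]
32. n18.lab = 10  [D₀.lab - 15]
33. n19.env = 30  [terminal]
34. n20.sig = 12  [terminal]
35. n18.mk = "mv"  ["mv"]
36. n18.live = "mu"  ["mu"]
37. n9.mk = "uzw"  [S.env ++ "w"]
38. n9.live = "qmv"  ["q" ++ D₁.mk]
39. n21.env = 4  [terminal]
40. n0.env = "qmvuzw"  [D.live ++ D.mk]

25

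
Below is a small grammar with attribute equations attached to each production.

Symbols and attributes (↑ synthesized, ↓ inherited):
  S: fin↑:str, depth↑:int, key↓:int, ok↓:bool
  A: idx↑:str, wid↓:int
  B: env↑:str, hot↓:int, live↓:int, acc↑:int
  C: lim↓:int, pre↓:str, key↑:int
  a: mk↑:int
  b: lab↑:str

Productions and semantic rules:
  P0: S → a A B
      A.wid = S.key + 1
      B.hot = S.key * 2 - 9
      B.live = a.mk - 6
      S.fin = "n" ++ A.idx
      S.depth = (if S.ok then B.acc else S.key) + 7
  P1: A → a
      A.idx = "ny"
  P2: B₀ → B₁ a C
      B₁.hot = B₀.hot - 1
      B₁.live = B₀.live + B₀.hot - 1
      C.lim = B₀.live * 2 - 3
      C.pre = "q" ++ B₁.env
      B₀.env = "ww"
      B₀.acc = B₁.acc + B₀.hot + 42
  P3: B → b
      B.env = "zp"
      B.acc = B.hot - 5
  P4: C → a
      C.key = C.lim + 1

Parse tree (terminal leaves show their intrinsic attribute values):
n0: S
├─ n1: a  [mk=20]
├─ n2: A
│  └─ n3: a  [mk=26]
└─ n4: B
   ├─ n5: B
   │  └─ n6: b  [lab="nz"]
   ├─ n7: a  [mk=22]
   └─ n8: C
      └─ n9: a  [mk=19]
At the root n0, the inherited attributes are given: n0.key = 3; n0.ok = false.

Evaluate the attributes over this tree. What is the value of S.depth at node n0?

10

1. n0.key = 3  [given at root]
2. n0.ok = false  [given at root]
3. n1.mk = 20  [terminal]
4. n2.wid = 4  [S.key + 1]
5. n3.mk = 26  [terminal]
6. n2.idx = "ny"  ["ny"]
7. n4.hot = -3  [S.key * 2 - 9]
8. n4.live = 14  [a.mk - 6]
9. n5.hot = -4  [B₀.hot - 1]
10. n5.live = 10  [B₀.live + B₀.hot - 1]
11. n6.lab = "nz"  [terminal]
12. n5.env = "zp"  ["zp"]
13. n5.acc = -9  [B.hot - 5]
14. n7.mk = 22  [terminal]
15. n8.lim = 25  [B₀.live * 2 - 3]
16. n8.pre = "qzp"  ["q" ++ B₁.env]
17. n9.mk = 19  [terminal]
18. n8.key = 26  [C.lim + 1]
19. n4.env = "ww"  ["ww"]
20. n4.acc = 30  [B₁.acc + B₀.hot + 42]
21. n0.fin = "nny"  ["n" ++ A.idx]
22. n0.depth = 10  [(if S.ok then B.acc else S.key) + 7]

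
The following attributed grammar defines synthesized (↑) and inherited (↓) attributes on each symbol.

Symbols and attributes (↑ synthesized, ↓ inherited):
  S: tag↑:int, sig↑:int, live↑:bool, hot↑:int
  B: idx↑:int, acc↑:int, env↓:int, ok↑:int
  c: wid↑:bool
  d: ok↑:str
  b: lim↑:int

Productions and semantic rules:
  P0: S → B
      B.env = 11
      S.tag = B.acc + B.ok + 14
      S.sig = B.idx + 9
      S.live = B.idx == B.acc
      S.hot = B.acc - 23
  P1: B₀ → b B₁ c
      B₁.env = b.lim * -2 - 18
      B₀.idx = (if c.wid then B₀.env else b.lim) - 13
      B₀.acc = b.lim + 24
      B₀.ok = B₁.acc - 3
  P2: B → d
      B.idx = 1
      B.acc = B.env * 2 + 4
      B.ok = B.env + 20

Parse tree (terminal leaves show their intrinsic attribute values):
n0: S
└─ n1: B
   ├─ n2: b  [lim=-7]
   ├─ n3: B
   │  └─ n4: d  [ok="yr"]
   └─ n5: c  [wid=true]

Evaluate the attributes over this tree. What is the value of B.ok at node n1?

1. n1.env = 11  [11]
2. n2.lim = -7  [terminal]
3. n3.env = -4  [b.lim * -2 - 18]
4. n4.ok = "yr"  [terminal]
5. n3.idx = 1  [1]
6. n3.acc = -4  [B.env * 2 + 4]
7. n3.ok = 16  [B.env + 20]
8. n5.wid = true  [terminal]
9. n1.idx = -2  [(if c.wid then B₀.env else b.lim) - 13]
10. n1.acc = 17  [b.lim + 24]
11. n1.ok = -7  [B₁.acc - 3]
12. n0.tag = 24  [B.acc + B.ok + 14]
13. n0.sig = 7  [B.idx + 9]
14. n0.live = false  [B.idx == B.acc]
15. n0.hot = -6  [B.acc - 23]

-7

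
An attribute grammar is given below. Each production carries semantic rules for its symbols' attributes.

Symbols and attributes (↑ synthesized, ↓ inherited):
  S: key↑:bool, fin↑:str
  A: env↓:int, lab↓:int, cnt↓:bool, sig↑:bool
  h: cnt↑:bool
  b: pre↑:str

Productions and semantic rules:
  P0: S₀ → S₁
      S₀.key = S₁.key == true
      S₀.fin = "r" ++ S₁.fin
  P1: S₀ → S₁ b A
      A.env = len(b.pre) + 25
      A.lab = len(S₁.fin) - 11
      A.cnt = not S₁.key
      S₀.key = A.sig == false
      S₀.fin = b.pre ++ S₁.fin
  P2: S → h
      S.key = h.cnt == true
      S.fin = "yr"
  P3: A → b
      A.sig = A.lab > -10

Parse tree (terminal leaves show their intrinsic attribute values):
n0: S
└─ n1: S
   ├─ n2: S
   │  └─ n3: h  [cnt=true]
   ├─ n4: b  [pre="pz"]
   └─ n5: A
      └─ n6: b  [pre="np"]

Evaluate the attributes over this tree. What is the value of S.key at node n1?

false

1. n3.cnt = true  [terminal]
2. n2.key = true  [h.cnt == true]
3. n2.fin = "yr"  ["yr"]
4. n4.pre = "pz"  [terminal]
5. n5.env = 27  [len(b.pre) + 25]
6. n5.lab = -9  [len(S₁.fin) - 11]
7. n5.cnt = false  [not S₁.key]
8. n6.pre = "np"  [terminal]
9. n5.sig = true  [A.lab > -10]
10. n1.key = false  [A.sig == false]
11. n1.fin = "pzyr"  [b.pre ++ S₁.fin]
12. n0.key = false  [S₁.key == true]
13. n0.fin = "rpzyr"  ["r" ++ S₁.fin]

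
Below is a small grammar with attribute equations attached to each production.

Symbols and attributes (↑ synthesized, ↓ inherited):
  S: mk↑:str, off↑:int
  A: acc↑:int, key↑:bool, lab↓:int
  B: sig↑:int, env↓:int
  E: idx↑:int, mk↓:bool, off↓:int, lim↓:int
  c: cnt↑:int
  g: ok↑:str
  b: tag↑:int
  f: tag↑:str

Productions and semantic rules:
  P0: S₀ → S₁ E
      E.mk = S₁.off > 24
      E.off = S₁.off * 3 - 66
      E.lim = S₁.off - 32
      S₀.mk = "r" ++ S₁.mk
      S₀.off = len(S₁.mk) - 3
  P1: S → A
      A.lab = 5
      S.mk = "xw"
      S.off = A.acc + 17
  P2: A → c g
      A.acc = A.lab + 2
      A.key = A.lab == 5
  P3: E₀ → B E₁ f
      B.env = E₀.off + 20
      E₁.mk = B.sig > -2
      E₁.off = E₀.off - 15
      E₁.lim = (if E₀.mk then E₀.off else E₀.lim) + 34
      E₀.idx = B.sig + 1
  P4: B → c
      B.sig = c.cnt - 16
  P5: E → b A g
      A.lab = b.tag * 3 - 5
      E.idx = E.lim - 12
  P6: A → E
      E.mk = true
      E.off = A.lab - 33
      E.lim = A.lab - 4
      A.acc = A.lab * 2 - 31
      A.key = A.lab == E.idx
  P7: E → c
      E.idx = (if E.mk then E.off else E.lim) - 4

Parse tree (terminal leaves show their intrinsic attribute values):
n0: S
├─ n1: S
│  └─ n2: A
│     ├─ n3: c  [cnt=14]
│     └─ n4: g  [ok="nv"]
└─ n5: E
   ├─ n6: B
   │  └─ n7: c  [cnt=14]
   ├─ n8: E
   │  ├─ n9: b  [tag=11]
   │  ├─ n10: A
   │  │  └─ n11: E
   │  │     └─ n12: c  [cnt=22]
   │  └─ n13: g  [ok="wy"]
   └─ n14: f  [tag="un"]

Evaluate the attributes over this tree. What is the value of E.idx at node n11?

-9

1. n2.lab = 5  [5]
2. n3.cnt = 14  [terminal]
3. n4.ok = "nv"  [terminal]
4. n2.acc = 7  [A.lab + 2]
5. n2.key = true  [A.lab == 5]
6. n1.mk = "xw"  ["xw"]
7. n1.off = 24  [A.acc + 17]
8. n5.mk = false  [S₁.off > 24]
9. n5.off = 6  [S₁.off * 3 - 66]
10. n5.lim = -8  [S₁.off - 32]
11. n6.env = 26  [E₀.off + 20]
12. n7.cnt = 14  [terminal]
13. n6.sig = -2  [c.cnt - 16]
14. n8.mk = false  [B.sig > -2]
15. n8.off = -9  [E₀.off - 15]
16. n8.lim = 26  [(if E₀.mk then E₀.off else E₀.lim) + 34]
17. n9.tag = 11  [terminal]
18. n10.lab = 28  [b.tag * 3 - 5]
19. n11.mk = true  [true]
20. n11.off = -5  [A.lab - 33]
21. n11.lim = 24  [A.lab - 4]
22. n12.cnt = 22  [terminal]
23. n11.idx = -9  [(if E.mk then E.off else E.lim) - 4]
24. n10.acc = 25  [A.lab * 2 - 31]
25. n10.key = false  [A.lab == E.idx]
26. n13.ok = "wy"  [terminal]
27. n8.idx = 14  [E.lim - 12]
28. n14.tag = "un"  [terminal]
29. n5.idx = -1  [B.sig + 1]
30. n0.mk = "rxw"  ["r" ++ S₁.mk]
31. n0.off = -1  [len(S₁.mk) - 3]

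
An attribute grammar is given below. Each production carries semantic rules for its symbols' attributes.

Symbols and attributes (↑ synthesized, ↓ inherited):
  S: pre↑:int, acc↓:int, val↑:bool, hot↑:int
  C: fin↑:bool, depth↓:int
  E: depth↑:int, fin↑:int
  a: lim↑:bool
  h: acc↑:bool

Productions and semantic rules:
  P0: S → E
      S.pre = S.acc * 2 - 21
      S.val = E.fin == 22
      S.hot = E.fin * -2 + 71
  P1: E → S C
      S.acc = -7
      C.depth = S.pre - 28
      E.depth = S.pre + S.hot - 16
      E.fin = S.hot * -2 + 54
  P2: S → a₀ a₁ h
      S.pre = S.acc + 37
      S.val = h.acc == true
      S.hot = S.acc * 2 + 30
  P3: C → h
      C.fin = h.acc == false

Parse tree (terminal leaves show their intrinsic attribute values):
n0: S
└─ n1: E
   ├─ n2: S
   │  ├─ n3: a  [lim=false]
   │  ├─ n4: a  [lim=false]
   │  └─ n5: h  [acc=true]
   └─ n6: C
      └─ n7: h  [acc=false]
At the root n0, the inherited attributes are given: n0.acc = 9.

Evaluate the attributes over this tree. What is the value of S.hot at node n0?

27

1. n0.acc = 9  [given at root]
2. n2.acc = -7  [-7]
3. n3.lim = false  [terminal]
4. n4.lim = false  [terminal]
5. n5.acc = true  [terminal]
6. n2.pre = 30  [S.acc + 37]
7. n2.val = true  [h.acc == true]
8. n2.hot = 16  [S.acc * 2 + 30]
9. n6.depth = 2  [S.pre - 28]
10. n7.acc = false  [terminal]
11. n6.fin = true  [h.acc == false]
12. n1.depth = 30  [S.pre + S.hot - 16]
13. n1.fin = 22  [S.hot * -2 + 54]
14. n0.pre = -3  [S.acc * 2 - 21]
15. n0.val = true  [E.fin == 22]
16. n0.hot = 27  [E.fin * -2 + 71]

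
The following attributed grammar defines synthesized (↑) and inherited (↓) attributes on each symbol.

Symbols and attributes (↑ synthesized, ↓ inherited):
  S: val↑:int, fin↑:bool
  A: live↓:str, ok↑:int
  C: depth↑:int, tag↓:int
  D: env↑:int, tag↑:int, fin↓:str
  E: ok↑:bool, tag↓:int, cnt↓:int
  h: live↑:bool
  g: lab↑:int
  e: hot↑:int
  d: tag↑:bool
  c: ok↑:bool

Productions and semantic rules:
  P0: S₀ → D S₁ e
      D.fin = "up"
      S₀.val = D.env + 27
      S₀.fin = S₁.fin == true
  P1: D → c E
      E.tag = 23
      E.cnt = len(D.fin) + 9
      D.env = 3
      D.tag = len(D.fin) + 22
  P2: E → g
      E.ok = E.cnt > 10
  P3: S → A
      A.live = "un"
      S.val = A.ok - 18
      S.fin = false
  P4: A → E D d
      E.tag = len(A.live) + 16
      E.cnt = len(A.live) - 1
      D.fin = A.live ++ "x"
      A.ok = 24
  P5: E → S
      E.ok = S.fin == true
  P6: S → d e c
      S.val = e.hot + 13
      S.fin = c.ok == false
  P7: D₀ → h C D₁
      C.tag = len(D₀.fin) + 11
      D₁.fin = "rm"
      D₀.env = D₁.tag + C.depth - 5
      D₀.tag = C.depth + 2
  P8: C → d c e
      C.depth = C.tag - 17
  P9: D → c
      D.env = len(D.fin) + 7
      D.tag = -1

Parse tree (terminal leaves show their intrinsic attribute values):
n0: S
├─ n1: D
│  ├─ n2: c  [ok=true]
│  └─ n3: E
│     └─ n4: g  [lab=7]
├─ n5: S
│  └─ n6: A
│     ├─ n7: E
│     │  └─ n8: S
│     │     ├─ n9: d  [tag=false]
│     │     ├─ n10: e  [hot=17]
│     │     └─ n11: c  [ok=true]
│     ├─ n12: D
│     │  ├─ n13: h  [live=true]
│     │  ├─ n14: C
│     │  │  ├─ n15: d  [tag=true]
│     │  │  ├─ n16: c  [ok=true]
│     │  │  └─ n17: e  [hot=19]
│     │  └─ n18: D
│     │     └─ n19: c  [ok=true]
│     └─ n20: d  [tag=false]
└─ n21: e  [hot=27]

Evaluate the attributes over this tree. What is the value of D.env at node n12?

1. n1.fin = "up"  ["up"]
2. n2.ok = true  [terminal]
3. n3.tag = 23  [23]
4. n3.cnt = 11  [len(D.fin) + 9]
5. n4.lab = 7  [terminal]
6. n3.ok = true  [E.cnt > 10]
7. n1.env = 3  [3]
8. n1.tag = 24  [len(D.fin) + 22]
9. n6.live = "un"  ["un"]
10. n7.tag = 18  [len(A.live) + 16]
11. n7.cnt = 1  [len(A.live) - 1]
12. n9.tag = false  [terminal]
13. n10.hot = 17  [terminal]
14. n11.ok = true  [terminal]
15. n8.val = 30  [e.hot + 13]
16. n8.fin = false  [c.ok == false]
17. n7.ok = false  [S.fin == true]
18. n12.fin = "unx"  [A.live ++ "x"]
19. n13.live = true  [terminal]
20. n14.tag = 14  [len(D₀.fin) + 11]
21. n15.tag = true  [terminal]
22. n16.ok = true  [terminal]
23. n17.hot = 19  [terminal]
24. n14.depth = -3  [C.tag - 17]
25. n18.fin = "rm"  ["rm"]
26. n19.ok = true  [terminal]
27. n18.env = 9  [len(D.fin) + 7]
28. n18.tag = -1  [-1]
29. n12.env = -9  [D₁.tag + C.depth - 5]
30. n12.tag = -1  [C.depth + 2]
31. n20.tag = false  [terminal]
32. n6.ok = 24  [24]
33. n5.val = 6  [A.ok - 18]
34. n5.fin = false  [false]
35. n21.hot = 27  [terminal]
36. n0.val = 30  [D.env + 27]
37. n0.fin = false  [S₁.fin == true]

-9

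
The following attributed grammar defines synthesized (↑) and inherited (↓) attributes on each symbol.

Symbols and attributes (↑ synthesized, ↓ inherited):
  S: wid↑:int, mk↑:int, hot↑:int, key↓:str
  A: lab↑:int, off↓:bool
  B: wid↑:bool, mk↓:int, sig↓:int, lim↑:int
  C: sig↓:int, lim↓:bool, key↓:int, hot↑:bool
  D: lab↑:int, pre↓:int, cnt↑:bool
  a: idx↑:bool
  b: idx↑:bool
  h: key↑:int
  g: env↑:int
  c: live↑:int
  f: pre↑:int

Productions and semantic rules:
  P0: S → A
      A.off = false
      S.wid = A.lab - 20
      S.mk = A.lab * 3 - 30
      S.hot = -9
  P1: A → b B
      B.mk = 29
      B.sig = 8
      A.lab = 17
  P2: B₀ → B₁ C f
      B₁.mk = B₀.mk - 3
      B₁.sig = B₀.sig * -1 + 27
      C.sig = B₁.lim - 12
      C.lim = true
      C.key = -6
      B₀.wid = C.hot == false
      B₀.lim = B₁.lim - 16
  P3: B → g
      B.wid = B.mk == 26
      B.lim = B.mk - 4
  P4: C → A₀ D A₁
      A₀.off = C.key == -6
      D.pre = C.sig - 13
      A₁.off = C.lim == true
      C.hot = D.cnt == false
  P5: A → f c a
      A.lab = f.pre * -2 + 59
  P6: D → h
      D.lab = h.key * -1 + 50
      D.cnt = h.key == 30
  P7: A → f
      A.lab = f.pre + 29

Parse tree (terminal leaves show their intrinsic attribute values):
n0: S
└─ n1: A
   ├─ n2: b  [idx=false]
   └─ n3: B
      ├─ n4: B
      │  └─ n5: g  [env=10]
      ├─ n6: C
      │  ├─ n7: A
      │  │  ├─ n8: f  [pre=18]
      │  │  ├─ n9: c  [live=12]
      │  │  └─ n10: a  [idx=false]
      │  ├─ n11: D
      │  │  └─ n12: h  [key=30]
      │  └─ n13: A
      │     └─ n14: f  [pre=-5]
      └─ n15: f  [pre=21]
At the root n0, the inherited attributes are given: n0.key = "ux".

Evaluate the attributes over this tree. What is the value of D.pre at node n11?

-3

1. n0.key = "ux"  [given at root]
2. n1.off = false  [false]
3. n2.idx = false  [terminal]
4. n3.mk = 29  [29]
5. n3.sig = 8  [8]
6. n4.mk = 26  [B₀.mk - 3]
7. n4.sig = 19  [B₀.sig * -1 + 27]
8. n5.env = 10  [terminal]
9. n4.wid = true  [B.mk == 26]
10. n4.lim = 22  [B.mk - 4]
11. n6.sig = 10  [B₁.lim - 12]
12. n6.lim = true  [true]
13. n6.key = -6  [-6]
14. n7.off = true  [C.key == -6]
15. n8.pre = 18  [terminal]
16. n9.live = 12  [terminal]
17. n10.idx = false  [terminal]
18. n7.lab = 23  [f.pre * -2 + 59]
19. n11.pre = -3  [C.sig - 13]
20. n12.key = 30  [terminal]
21. n11.lab = 20  [h.key * -1 + 50]
22. n11.cnt = true  [h.key == 30]
23. n13.off = true  [C.lim == true]
24. n14.pre = -5  [terminal]
25. n13.lab = 24  [f.pre + 29]
26. n6.hot = false  [D.cnt == false]
27. n15.pre = 21  [terminal]
28. n3.wid = true  [C.hot == false]
29. n3.lim = 6  [B₁.lim - 16]
30. n1.lab = 17  [17]
31. n0.wid = -3  [A.lab - 20]
32. n0.mk = 21  [A.lab * 3 - 30]
33. n0.hot = -9  [-9]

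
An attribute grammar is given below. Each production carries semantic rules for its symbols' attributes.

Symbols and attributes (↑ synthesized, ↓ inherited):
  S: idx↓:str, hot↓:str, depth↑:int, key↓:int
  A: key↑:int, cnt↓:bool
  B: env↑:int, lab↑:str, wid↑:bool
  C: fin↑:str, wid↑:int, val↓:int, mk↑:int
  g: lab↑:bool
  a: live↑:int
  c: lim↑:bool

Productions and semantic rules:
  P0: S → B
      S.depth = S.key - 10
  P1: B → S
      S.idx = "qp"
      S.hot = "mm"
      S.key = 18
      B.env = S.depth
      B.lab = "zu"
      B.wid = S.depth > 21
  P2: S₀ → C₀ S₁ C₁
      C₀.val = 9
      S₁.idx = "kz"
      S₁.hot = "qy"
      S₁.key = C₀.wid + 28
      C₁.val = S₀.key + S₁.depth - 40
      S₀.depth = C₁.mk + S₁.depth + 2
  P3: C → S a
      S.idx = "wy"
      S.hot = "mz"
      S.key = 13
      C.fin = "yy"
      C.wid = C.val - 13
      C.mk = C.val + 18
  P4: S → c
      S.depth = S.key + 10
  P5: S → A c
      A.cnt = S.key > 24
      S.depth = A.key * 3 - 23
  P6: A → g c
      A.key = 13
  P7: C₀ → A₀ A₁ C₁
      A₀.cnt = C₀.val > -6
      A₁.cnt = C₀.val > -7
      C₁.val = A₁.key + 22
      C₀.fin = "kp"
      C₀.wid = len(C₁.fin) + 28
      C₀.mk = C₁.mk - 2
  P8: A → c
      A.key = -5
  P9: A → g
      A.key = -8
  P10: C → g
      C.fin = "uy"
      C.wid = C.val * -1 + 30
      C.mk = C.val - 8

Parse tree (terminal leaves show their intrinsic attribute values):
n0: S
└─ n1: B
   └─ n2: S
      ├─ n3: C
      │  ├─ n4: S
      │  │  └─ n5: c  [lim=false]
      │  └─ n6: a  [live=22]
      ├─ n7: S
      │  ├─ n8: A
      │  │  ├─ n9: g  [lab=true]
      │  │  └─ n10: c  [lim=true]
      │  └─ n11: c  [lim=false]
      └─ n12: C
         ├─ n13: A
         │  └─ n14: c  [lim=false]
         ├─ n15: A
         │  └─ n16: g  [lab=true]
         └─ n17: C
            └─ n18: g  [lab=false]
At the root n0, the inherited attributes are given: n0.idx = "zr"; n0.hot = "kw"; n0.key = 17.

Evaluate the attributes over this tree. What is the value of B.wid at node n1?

true

1. n0.idx = "zr"  [given at root]
2. n0.hot = "kw"  [given at root]
3. n0.key = 17  [given at root]
4. n2.idx = "qp"  ["qp"]
5. n2.hot = "mm"  ["mm"]
6. n2.key = 18  [18]
7. n3.val = 9  [9]
8. n4.idx = "wy"  ["wy"]
9. n4.hot = "mz"  ["mz"]
10. n4.key = 13  [13]
11. n5.lim = false  [terminal]
12. n4.depth = 23  [S.key + 10]
13. n6.live = 22  [terminal]
14. n3.fin = "yy"  ["yy"]
15. n3.wid = -4  [C.val - 13]
16. n3.mk = 27  [C.val + 18]
17. n7.idx = "kz"  ["kz"]
18. n7.hot = "qy"  ["qy"]
19. n7.key = 24  [C₀.wid + 28]
20. n8.cnt = false  [S.key > 24]
21. n9.lab = true  [terminal]
22. n10.lim = true  [terminal]
23. n8.key = 13  [13]
24. n11.lim = false  [terminal]
25. n7.depth = 16  [A.key * 3 - 23]
26. n12.val = -6  [S₀.key + S₁.depth - 40]
27. n13.cnt = false  [C₀.val > -6]
28. n14.lim = false  [terminal]
29. n13.key = -5  [-5]
30. n15.cnt = true  [C₀.val > -7]
31. n16.lab = true  [terminal]
32. n15.key = -8  [-8]
33. n17.val = 14  [A₁.key + 22]
34. n18.lab = false  [terminal]
35. n17.fin = "uy"  ["uy"]
36. n17.wid = 16  [C.val * -1 + 30]
37. n17.mk = 6  [C.val - 8]
38. n12.fin = "kp"  ["kp"]
39. n12.wid = 30  [len(C₁.fin) + 28]
40. n12.mk = 4  [C₁.mk - 2]
41. n2.depth = 22  [C₁.mk + S₁.depth + 2]
42. n1.env = 22  [S.depth]
43. n1.lab = "zu"  ["zu"]
44. n1.wid = true  [S.depth > 21]
45. n0.depth = 7  [S.key - 10]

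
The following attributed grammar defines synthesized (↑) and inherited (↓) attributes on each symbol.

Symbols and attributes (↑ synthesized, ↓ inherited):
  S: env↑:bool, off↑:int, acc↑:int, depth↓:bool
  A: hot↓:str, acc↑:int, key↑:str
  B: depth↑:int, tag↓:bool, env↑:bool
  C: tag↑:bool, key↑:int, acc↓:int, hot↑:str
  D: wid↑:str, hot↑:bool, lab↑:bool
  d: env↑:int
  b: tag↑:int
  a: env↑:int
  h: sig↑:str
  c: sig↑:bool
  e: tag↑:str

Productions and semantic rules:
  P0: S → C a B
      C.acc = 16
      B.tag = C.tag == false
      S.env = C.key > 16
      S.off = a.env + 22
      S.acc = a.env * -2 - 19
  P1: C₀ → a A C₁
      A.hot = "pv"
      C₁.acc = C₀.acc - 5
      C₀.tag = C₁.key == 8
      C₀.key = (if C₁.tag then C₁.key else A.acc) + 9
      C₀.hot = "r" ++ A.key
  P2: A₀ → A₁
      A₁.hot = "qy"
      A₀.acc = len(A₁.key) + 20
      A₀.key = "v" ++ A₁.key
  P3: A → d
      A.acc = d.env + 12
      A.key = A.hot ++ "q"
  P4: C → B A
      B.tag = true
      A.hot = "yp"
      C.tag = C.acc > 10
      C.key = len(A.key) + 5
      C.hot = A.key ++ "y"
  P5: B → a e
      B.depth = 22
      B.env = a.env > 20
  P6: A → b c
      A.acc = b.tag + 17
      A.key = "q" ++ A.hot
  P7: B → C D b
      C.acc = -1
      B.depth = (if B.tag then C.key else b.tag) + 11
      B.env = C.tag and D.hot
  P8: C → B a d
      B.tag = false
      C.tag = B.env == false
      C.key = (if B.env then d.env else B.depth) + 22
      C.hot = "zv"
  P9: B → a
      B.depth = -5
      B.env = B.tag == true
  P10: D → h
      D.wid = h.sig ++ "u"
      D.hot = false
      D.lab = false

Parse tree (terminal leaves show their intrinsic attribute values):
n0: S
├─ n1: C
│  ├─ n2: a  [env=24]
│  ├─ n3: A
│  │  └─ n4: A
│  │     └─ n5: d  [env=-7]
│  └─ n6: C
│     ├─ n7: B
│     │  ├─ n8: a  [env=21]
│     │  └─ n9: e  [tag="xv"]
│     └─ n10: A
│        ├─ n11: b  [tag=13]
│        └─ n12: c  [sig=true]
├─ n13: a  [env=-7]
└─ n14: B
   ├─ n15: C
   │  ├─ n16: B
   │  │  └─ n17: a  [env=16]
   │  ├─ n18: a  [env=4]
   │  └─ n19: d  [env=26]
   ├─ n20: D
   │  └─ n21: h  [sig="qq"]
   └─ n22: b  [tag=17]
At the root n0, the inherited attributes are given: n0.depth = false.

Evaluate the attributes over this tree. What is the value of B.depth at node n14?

1. n0.depth = false  [given at root]
2. n1.acc = 16  [16]
3. n2.env = 24  [terminal]
4. n3.hot = "pv"  ["pv"]
5. n4.hot = "qy"  ["qy"]
6. n5.env = -7  [terminal]
7. n4.acc = 5  [d.env + 12]
8. n4.key = "qyq"  [A.hot ++ "q"]
9. n3.acc = 23  [len(A₁.key) + 20]
10. n3.key = "vqyq"  ["v" ++ A₁.key]
11. n6.acc = 11  [C₀.acc - 5]
12. n7.tag = true  [true]
13. n8.env = 21  [terminal]
14. n9.tag = "xv"  [terminal]
15. n7.depth = 22  [22]
16. n7.env = true  [a.env > 20]
17. n10.hot = "yp"  ["yp"]
18. n11.tag = 13  [terminal]
19. n12.sig = true  [terminal]
20. n10.acc = 30  [b.tag + 17]
21. n10.key = "qyp"  ["q" ++ A.hot]
22. n6.tag = true  [C.acc > 10]
23. n6.key = 8  [len(A.key) + 5]
24. n6.hot = "qypy"  [A.key ++ "y"]
25. n1.tag = true  [C₁.key == 8]
26. n1.key = 17  [(if C₁.tag then C₁.key else A.acc) + 9]
27. n1.hot = "rvqyq"  ["r" ++ A.key]
28. n13.env = -7  [terminal]
29. n14.tag = false  [C.tag == false]
30. n15.acc = -1  [-1]
31. n16.tag = false  [false]
32. n17.env = 16  [terminal]
33. n16.depth = -5  [-5]
34. n16.env = false  [B.tag == true]
35. n18.env = 4  [terminal]
36. n19.env = 26  [terminal]
37. n15.tag = true  [B.env == false]
38. n15.key = 17  [(if B.env then d.env else B.depth) + 22]
39. n15.hot = "zv"  ["zv"]
40. n21.sig = "qq"  [terminal]
41. n20.wid = "qqu"  [h.sig ++ "u"]
42. n20.hot = false  [false]
43. n20.lab = false  [false]
44. n22.tag = 17  [terminal]
45. n14.depth = 28  [(if B.tag then C.key else b.tag) + 11]
46. n14.env = false  [C.tag and D.hot]
47. n0.env = true  [C.key > 16]
48. n0.off = 15  [a.env + 22]
49. n0.acc = -5  [a.env * -2 - 19]

28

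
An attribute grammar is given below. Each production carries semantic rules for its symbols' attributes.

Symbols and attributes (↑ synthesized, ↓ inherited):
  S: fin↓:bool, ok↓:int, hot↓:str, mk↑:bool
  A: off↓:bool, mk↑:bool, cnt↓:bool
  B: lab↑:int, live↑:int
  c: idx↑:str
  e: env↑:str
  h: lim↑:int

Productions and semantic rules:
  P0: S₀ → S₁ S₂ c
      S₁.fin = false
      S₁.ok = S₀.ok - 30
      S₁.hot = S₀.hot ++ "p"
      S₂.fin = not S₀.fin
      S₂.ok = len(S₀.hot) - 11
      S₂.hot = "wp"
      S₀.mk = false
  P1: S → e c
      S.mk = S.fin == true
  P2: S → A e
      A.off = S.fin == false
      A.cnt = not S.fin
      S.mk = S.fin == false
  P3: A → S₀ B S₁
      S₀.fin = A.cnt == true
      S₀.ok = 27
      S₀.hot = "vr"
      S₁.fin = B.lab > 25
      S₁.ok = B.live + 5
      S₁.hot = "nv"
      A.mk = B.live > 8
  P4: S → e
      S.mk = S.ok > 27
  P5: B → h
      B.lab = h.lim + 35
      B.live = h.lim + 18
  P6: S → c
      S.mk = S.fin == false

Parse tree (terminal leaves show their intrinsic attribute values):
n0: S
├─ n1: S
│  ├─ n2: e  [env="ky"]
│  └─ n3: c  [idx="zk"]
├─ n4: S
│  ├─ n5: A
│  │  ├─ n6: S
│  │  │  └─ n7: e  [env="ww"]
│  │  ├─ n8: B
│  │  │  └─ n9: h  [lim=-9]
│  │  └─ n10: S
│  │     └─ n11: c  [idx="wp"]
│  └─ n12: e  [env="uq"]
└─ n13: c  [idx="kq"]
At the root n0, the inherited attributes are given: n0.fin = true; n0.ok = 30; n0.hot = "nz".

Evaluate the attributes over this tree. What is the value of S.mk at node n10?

false

1. n0.fin = true  [given at root]
2. n0.ok = 30  [given at root]
3. n0.hot = "nz"  [given at root]
4. n1.fin = false  [false]
5. n1.ok = 0  [S₀.ok - 30]
6. n1.hot = "nzp"  [S₀.hot ++ "p"]
7. n2.env = "ky"  [terminal]
8. n3.idx = "zk"  [terminal]
9. n1.mk = false  [S.fin == true]
10. n4.fin = false  [not S₀.fin]
11. n4.ok = -9  [len(S₀.hot) - 11]
12. n4.hot = "wp"  ["wp"]
13. n5.off = true  [S.fin == false]
14. n5.cnt = true  [not S.fin]
15. n6.fin = true  [A.cnt == true]
16. n6.ok = 27  [27]
17. n6.hot = "vr"  ["vr"]
18. n7.env = "ww"  [terminal]
19. n6.mk = false  [S.ok > 27]
20. n9.lim = -9  [terminal]
21. n8.lab = 26  [h.lim + 35]
22. n8.live = 9  [h.lim + 18]
23. n10.fin = true  [B.lab > 25]
24. n10.ok = 14  [B.live + 5]
25. n10.hot = "nv"  ["nv"]
26. n11.idx = "wp"  [terminal]
27. n10.mk = false  [S.fin == false]
28. n5.mk = true  [B.live > 8]
29. n12.env = "uq"  [terminal]
30. n4.mk = true  [S.fin == false]
31. n13.idx = "kq"  [terminal]
32. n0.mk = false  [false]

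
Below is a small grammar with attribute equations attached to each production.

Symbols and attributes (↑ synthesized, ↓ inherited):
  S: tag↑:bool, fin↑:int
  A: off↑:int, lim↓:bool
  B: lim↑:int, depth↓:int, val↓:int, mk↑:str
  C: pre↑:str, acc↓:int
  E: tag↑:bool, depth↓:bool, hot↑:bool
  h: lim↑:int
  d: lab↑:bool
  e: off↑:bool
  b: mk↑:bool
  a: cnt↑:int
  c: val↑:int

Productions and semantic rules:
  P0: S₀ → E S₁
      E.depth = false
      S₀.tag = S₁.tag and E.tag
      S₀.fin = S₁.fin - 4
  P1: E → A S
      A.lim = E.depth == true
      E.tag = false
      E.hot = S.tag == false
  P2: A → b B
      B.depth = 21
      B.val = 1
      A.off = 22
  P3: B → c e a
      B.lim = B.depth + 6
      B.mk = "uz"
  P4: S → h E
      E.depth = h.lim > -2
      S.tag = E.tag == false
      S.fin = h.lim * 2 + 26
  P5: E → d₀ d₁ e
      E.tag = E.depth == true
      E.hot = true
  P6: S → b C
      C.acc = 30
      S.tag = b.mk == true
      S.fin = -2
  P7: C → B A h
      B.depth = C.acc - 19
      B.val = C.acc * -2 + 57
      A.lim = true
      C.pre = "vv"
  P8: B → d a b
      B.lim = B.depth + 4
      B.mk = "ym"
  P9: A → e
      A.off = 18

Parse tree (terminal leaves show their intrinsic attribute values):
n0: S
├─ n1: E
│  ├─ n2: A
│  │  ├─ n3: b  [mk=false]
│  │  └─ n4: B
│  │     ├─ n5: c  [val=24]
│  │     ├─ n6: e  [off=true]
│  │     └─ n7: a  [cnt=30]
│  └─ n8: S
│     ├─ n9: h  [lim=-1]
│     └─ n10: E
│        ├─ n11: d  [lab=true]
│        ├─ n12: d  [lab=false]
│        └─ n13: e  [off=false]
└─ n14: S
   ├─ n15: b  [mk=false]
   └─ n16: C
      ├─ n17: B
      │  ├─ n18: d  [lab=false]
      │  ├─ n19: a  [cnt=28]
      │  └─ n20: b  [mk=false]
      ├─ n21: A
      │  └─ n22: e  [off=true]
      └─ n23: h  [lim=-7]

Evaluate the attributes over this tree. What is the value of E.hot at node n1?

1. n1.depth = false  [false]
2. n2.lim = false  [E.depth == true]
3. n3.mk = false  [terminal]
4. n4.depth = 21  [21]
5. n4.val = 1  [1]
6. n5.val = 24  [terminal]
7. n6.off = true  [terminal]
8. n7.cnt = 30  [terminal]
9. n4.lim = 27  [B.depth + 6]
10. n4.mk = "uz"  ["uz"]
11. n2.off = 22  [22]
12. n9.lim = -1  [terminal]
13. n10.depth = true  [h.lim > -2]
14. n11.lab = true  [terminal]
15. n12.lab = false  [terminal]
16. n13.off = false  [terminal]
17. n10.tag = true  [E.depth == true]
18. n10.hot = true  [true]
19. n8.tag = false  [E.tag == false]
20. n8.fin = 24  [h.lim * 2 + 26]
21. n1.tag = false  [false]
22. n1.hot = true  [S.tag == false]
23. n15.mk = false  [terminal]
24. n16.acc = 30  [30]
25. n17.depth = 11  [C.acc - 19]
26. n17.val = -3  [C.acc * -2 + 57]
27. n18.lab = false  [terminal]
28. n19.cnt = 28  [terminal]
29. n20.mk = false  [terminal]
30. n17.lim = 15  [B.depth + 4]
31. n17.mk = "ym"  ["ym"]
32. n21.lim = true  [true]
33. n22.off = true  [terminal]
34. n21.off = 18  [18]
35. n23.lim = -7  [terminal]
36. n16.pre = "vv"  ["vv"]
37. n14.tag = false  [b.mk == true]
38. n14.fin = -2  [-2]
39. n0.tag = false  [S₁.tag and E.tag]
40. n0.fin = -6  [S₁.fin - 4]

true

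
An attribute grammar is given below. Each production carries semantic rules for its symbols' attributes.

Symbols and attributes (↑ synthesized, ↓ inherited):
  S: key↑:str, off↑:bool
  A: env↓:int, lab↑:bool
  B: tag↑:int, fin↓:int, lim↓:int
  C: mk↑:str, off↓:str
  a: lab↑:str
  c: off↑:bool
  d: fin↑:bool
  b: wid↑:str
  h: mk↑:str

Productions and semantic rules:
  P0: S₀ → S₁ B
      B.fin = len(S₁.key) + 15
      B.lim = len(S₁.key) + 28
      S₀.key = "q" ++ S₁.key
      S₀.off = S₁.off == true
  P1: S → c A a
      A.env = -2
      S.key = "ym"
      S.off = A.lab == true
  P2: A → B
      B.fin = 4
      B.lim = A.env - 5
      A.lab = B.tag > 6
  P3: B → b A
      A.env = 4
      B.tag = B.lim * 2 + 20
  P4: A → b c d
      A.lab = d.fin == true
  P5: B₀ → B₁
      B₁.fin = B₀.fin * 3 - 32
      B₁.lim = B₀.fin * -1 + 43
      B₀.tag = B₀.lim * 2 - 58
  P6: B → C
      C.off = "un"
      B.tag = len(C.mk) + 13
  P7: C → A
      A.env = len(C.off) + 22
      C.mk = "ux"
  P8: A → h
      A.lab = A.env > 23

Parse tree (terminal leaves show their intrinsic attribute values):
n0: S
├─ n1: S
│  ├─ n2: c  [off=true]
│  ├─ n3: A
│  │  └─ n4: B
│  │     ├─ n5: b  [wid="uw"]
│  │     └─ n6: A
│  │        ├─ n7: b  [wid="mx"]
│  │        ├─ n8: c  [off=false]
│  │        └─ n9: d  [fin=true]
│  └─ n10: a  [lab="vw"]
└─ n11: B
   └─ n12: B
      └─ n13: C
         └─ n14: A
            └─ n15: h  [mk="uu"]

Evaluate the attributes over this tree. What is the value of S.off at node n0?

false

1. n2.off = true  [terminal]
2. n3.env = -2  [-2]
3. n4.fin = 4  [4]
4. n4.lim = -7  [A.env - 5]
5. n5.wid = "uw"  [terminal]
6. n6.env = 4  [4]
7. n7.wid = "mx"  [terminal]
8. n8.off = false  [terminal]
9. n9.fin = true  [terminal]
10. n6.lab = true  [d.fin == true]
11. n4.tag = 6  [B.lim * 2 + 20]
12. n3.lab = false  [B.tag > 6]
13. n10.lab = "vw"  [terminal]
14. n1.key = "ym"  ["ym"]
15. n1.off = false  [A.lab == true]
16. n11.fin = 17  [len(S₁.key) + 15]
17. n11.lim = 30  [len(S₁.key) + 28]
18. n12.fin = 19  [B₀.fin * 3 - 32]
19. n12.lim = 26  [B₀.fin * -1 + 43]
20. n13.off = "un"  ["un"]
21. n14.env = 24  [len(C.off) + 22]
22. n15.mk = "uu"  [terminal]
23. n14.lab = true  [A.env > 23]
24. n13.mk = "ux"  ["ux"]
25. n12.tag = 15  [len(C.mk) + 13]
26. n11.tag = 2  [B₀.lim * 2 - 58]
27. n0.key = "qym"  ["q" ++ S₁.key]
28. n0.off = false  [S₁.off == true]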